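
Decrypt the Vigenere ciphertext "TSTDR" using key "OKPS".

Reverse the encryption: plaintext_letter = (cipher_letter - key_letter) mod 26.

Step 1: Extend key: OKPSO
Step 2: Decrypt each letter (c - k) mod 26:
  T(19) - O(14) = (19-14) mod 26 = 5 = F
  S(18) - K(10) = (18-10) mod 26 = 8 = I
  T(19) - P(15) = (19-15) mod 26 = 4 = E
  D(3) - S(18) = (3-18) mod 26 = 11 = L
  R(17) - O(14) = (17-14) mod 26 = 3 = D
Plaintext: FIELD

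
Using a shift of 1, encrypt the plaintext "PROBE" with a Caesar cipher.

Step 1: For each letter, shift forward by 1 positions (mod 26).
  P (position 15) -> position (15+1) mod 26 = 16 -> Q
  R (position 17) -> position (17+1) mod 26 = 18 -> S
  O (position 14) -> position (14+1) mod 26 = 15 -> P
  B (position 1) -> position (1+1) mod 26 = 2 -> C
  E (position 4) -> position (4+1) mod 26 = 5 -> F
Result: QSPCF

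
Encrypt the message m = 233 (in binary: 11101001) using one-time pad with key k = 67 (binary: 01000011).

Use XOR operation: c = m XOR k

Step 1: Write out the XOR operation bit by bit:
  Message: 11101001
  Key:     01000011
  XOR:     10101010
Step 2: Convert to decimal: 10101010 = 170.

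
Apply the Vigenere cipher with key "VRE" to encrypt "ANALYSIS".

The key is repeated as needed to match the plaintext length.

Step 1: Repeat key to match plaintext length:
  Plaintext: ANALYSIS
  Key:       VREVREVR
Step 2: Encrypt each letter:
  A(0) + V(21) = (0+21) mod 26 = 21 = V
  N(13) + R(17) = (13+17) mod 26 = 4 = E
  A(0) + E(4) = (0+4) mod 26 = 4 = E
  L(11) + V(21) = (11+21) mod 26 = 6 = G
  Y(24) + R(17) = (24+17) mod 26 = 15 = P
  S(18) + E(4) = (18+4) mod 26 = 22 = W
  I(8) + V(21) = (8+21) mod 26 = 3 = D
  S(18) + R(17) = (18+17) mod 26 = 9 = J
Ciphertext: VEEGPWDJ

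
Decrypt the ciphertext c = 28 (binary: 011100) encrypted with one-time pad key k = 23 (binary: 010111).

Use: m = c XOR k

Step 1: XOR ciphertext with key:
  Ciphertext: 011100
  Key:        010111
  XOR:        001011
Step 2: Plaintext = 001011 = 11 in decimal.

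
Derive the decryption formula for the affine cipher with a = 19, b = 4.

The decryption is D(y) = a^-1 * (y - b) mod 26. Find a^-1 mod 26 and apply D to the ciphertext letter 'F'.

Step 1: Find a^-1, the modular inverse of 19 mod 26.
Step 2: We need 19 * a^-1 = 1 (mod 26).
Step 3: 19 * 11 = 209 = 8 * 26 + 1, so a^-1 = 11.
Step 4: D(y) = 11(y - 4) mod 26.
Step 5: Apply to 'F' (y = 5): D(5) = 11 * (5 - 4) mod 26 = 11 * 1 mod 26 = 11 -> 'L'.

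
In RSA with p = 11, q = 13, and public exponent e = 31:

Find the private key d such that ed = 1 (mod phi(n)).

Step 1: n = 11 * 13 = 143.
Step 2: phi(n) = 10 * 12 = 120.
Step 3: Find d such that 31 * d = 1 (mod 120).
Step 4: d = 31^(-1) mod 120 = 31.
Verification: 31 * 31 = 961 = 8 * 120 + 1.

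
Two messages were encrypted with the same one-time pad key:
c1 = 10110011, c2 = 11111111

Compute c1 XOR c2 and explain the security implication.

Step 1: c1 XOR c2 = (m1 XOR k) XOR (m2 XOR k).
Step 2: By XOR associativity/commutativity: = m1 XOR m2 XOR k XOR k = m1 XOR m2.
Step 3: 10110011 XOR 11111111 = 01001100 = 76.
Step 4: The key cancels out! An attacker learns m1 XOR m2 = 76, revealing the relationship between plaintexts.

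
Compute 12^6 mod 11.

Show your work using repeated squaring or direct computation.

Step 1: Compute 12^6 mod 11 step by step, reducing modulo 11 at each step.
  12^1 mod 11 = 1
  12^2 mod 11 = (1 * 12) mod 11 = 1
  12^3 mod 11 = (1 * 12) mod 11 = 1
  12^4 mod 11 = (1 * 12) mod 11 = 1
  12^5 mod 11 = (1 * 12) mod 11 = 1
  12^6 mod 11 = (1 * 12) mod 11 = 1
Step 2: Result = 1.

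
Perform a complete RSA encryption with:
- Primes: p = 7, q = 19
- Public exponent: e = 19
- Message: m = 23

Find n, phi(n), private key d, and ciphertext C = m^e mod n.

Step 1: n = 7 * 19 = 133.
Step 2: phi(n) = (7-1)(19-1) = 6 * 18 = 108.
Step 3: Find d = 19^(-1) mod 108 = 91.
  Verify: 19 * 91 = 1729 = 1 (mod 108).
Step 4: C = 23^19 mod 133 = 23.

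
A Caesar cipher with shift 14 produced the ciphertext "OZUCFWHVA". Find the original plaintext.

Step 1: Reverse the shift by subtracting 14 from each letter position.
  O (position 14) -> position (14-14) mod 26 = 0 -> A
  Z (position 25) -> position (25-14) mod 26 = 11 -> L
  U (position 20) -> position (20-14) mod 26 = 6 -> G
  C (position 2) -> position (2-14) mod 26 = 14 -> O
  F (position 5) -> position (5-14) mod 26 = 17 -> R
  W (position 22) -> position (22-14) mod 26 = 8 -> I
  H (position 7) -> position (7-14) mod 26 = 19 -> T
  V (position 21) -> position (21-14) mod 26 = 7 -> H
  A (position 0) -> position (0-14) mod 26 = 12 -> M
Decrypted message: ALGORITHM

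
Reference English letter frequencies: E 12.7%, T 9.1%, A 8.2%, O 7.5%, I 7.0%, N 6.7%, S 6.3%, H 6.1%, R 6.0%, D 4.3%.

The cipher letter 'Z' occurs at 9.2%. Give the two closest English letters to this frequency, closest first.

Step 1: Observed frequency of 'Z' is 9.2%.
Step 2: Compute distances to each reference frequency and sort:
  T (9.1%): difference = 0.1% <-- BEST
  A (8.2%): difference = 1.0% <-- RUNNER-UP
  O (7.5%): difference = 1.7%
  I (7.0%): difference = 2.2%
  N (6.7%): difference = 2.5%
Step 3: Most likely is 'T' (9.1%, diff 0.1%); second most likely is 'A' (8.2%, diff 1.0%).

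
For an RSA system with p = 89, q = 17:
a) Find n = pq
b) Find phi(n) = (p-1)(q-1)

Step 1: n = p * q = 89 * 17 = 1513.
Step 2: phi(n) = (p-1)(q-1) = 88 * 16 = 1408.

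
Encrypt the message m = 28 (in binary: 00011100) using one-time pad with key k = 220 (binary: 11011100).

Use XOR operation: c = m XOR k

Step 1: Write out the XOR operation bit by bit:
  Message: 00011100
  Key:     11011100
  XOR:     11000000
Step 2: Convert to decimal: 11000000 = 192.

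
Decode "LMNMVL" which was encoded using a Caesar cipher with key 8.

Step 1: Reverse the shift by subtracting 8 from each letter position.
  L (position 11) -> position (11-8) mod 26 = 3 -> D
  M (position 12) -> position (12-8) mod 26 = 4 -> E
  N (position 13) -> position (13-8) mod 26 = 5 -> F
  M (position 12) -> position (12-8) mod 26 = 4 -> E
  V (position 21) -> position (21-8) mod 26 = 13 -> N
  L (position 11) -> position (11-8) mod 26 = 3 -> D
Decrypted message: DEFEND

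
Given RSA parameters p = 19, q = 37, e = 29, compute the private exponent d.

Step 1: n = 19 * 37 = 703.
Step 2: phi(n) = 18 * 36 = 648.
Step 3: Find d such that 29 * d = 1 (mod 648).
Step 4: d = 29^(-1) mod 648 = 581.
Verification: 29 * 581 = 16849 = 26 * 648 + 1.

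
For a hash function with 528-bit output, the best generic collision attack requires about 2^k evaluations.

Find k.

Step 1: The hash has a 528-bit output.
Step 2: Collision resistance means it should be infeasible to find any x != y with h(x) = h(y).
By the birthday bound, a generic collision search succeeds after about sqrt(2^528) = 2^(528/2) = 2^264 evaluations.
Step 3: Security level = 264 bits.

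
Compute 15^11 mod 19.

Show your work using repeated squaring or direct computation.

Step 1: Compute 15^11 mod 19 step by step, reducing modulo 19 at each step.
  15^1 mod 19 = 15
  15^2 mod 19 = (15 * 15) mod 19 = 16
  15^3 mod 19 = (16 * 15) mod 19 = 12
  15^4 mod 19 = (12 * 15) mod 19 = 9
  15^5 mod 19 = (9 * 15) mod 19 = 2
  15^6 mod 19 = (2 * 15) mod 19 = 11
  15^7 mod 19 = (11 * 15) mod 19 = 13
  15^8 mod 19 = (13 * 15) mod 19 = 5
  15^9 mod 19 = (5 * 15) mod 19 = 18
  15^10 mod 19 = (18 * 15) mod 19 = 4
  15^11 mod 19 = (4 * 15) mod 19 = 3
Step 2: Result = 3.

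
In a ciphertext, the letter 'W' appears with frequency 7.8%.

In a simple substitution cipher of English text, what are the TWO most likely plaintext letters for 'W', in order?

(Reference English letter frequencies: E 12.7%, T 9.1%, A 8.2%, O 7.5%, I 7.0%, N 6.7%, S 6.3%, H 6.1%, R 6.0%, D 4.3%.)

Step 1: Observed frequency of 'W' is 7.8%.
Step 2: Compute distances to each reference frequency and sort:
  O (7.5%): difference = 0.3% <-- BEST
  A (8.2%): difference = 0.4% <-- RUNNER-UP
  I (7.0%): difference = 0.8%
  N (6.7%): difference = 1.1%
  T (9.1%): difference = 1.3%
Step 3: Most likely is 'O' (7.5%, diff 0.3%); second most likely is 'A' (8.2%, diff 0.4%).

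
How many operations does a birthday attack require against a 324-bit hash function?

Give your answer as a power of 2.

Step 1: The birthday paradox gives collision probability ~50% after sqrt(2^n) = 2^(n/2) hashes.
Step 2: For 324-bit output: 2^(324/2) = 2^162.
Step 3: Approximately 2^162 hash computations needed.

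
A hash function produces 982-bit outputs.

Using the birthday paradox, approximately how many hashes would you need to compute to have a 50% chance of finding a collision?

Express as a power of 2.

Step 1: The birthday paradox gives collision probability ~50% after sqrt(2^n) = 2^(n/2) hashes.
Step 2: For 982-bit output: 2^(982/2) = 2^491.
Step 3: Approximately 2^491 hash computations needed.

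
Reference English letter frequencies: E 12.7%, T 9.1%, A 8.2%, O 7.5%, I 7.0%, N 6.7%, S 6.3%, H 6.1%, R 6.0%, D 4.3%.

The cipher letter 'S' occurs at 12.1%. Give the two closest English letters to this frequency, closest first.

Step 1: Observed frequency of 'S' is 12.1%.
Step 2: Compute distances to each reference frequency and sort:
  E (12.7%): difference = 0.6% <-- BEST
  T (9.1%): difference = 3.0% <-- RUNNER-UP
  A (8.2%): difference = 3.9%
  O (7.5%): difference = 4.6%
  I (7.0%): difference = 5.1%
Step 3: Most likely is 'E' (12.7%, diff 0.6%); second most likely is 'T' (9.1%, diff 3.0%).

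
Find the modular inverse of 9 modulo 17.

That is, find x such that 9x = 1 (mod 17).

Step 1: We need x such that 9 * x = 1 (mod 17).
Step 2: Using the extended Euclidean algorithm or trial:
  9 * 2 = 18 = 1 * 17 + 1.
Step 3: Since 18 mod 17 = 1, the inverse is x = 2.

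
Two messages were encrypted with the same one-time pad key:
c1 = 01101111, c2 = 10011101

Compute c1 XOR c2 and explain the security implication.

Step 1: c1 XOR c2 = (m1 XOR k) XOR (m2 XOR k).
Step 2: By XOR associativity/commutativity: = m1 XOR m2 XOR k XOR k = m1 XOR m2.
Step 3: 01101111 XOR 10011101 = 11110010 = 242.
Step 4: The key cancels out! An attacker learns m1 XOR m2 = 242, revealing the relationship between plaintexts.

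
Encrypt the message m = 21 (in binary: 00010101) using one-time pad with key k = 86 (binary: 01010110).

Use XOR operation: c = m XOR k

Step 1: Write out the XOR operation bit by bit:
  Message: 00010101
  Key:     01010110
  XOR:     01000011
Step 2: Convert to decimal: 01000011 = 67.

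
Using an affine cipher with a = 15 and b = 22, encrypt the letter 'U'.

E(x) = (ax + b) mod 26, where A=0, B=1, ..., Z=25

Step 1: Convert 'U' to number: x = 20.
Step 2: E(20) = (15 * 20 + 22) mod 26 = 322 mod 26 = 10.
Step 3: Convert 10 back to letter: K.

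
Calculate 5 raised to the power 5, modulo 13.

Step 1: Compute 5^5 mod 13 step by step, reducing modulo 13 at each step.
  5^1 mod 13 = 5
  5^2 mod 13 = (5 * 5) mod 13 = 12
  5^3 mod 13 = (12 * 5) mod 13 = 8
  5^4 mod 13 = (8 * 5) mod 13 = 1
  5^5 mod 13 = (1 * 5) mod 13 = 5
Step 2: Result = 5.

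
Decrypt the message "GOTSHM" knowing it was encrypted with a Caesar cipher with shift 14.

Step 1: Reverse the shift by subtracting 14 from each letter position.
  G (position 6) -> position (6-14) mod 26 = 18 -> S
  O (position 14) -> position (14-14) mod 26 = 0 -> A
  T (position 19) -> position (19-14) mod 26 = 5 -> F
  S (position 18) -> position (18-14) mod 26 = 4 -> E
  H (position 7) -> position (7-14) mod 26 = 19 -> T
  M (position 12) -> position (12-14) mod 26 = 24 -> Y
Decrypted message: SAFETY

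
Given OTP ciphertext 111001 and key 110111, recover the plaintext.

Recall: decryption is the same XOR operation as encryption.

Step 1: XOR ciphertext with key:
  Ciphertext: 111001
  Key:        110111
  XOR:        001110
Step 2: Plaintext = 001110 = 14 in decimal.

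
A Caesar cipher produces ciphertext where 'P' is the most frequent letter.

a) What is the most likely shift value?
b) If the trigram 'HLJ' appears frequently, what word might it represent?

Step 1: In English, 'E' is the most frequent letter (12.7%).
Step 2: The most frequent ciphertext letter is 'P' (position 15).
Step 3: Shift = (15 - 4) mod 26 = 11.
Step 4: Decrypt 'HLJ' by shifting back 11:
  H -> W
  L -> A
  J -> Y
Step 5: 'HLJ' decrypts to 'WAY'.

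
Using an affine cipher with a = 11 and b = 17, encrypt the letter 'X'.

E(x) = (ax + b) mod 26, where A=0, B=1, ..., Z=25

Step 1: Convert 'X' to number: x = 23.
Step 2: E(23) = (11 * 23 + 17) mod 26 = 270 mod 26 = 10.
Step 3: Convert 10 back to letter: K.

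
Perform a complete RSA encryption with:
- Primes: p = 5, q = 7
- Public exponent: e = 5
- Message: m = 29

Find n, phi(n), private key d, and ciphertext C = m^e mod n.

Step 1: n = 5 * 7 = 35.
Step 2: phi(n) = (5-1)(7-1) = 4 * 6 = 24.
Step 3: Find d = 5^(-1) mod 24 = 5.
  Verify: 5 * 5 = 25 = 1 (mod 24).
Step 4: C = 29^5 mod 35 = 29.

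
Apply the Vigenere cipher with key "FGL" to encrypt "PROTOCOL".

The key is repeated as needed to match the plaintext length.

Step 1: Repeat key to match plaintext length:
  Plaintext: PROTOCOL
  Key:       FGLFGLFG
Step 2: Encrypt each letter:
  P(15) + F(5) = (15+5) mod 26 = 20 = U
  R(17) + G(6) = (17+6) mod 26 = 23 = X
  O(14) + L(11) = (14+11) mod 26 = 25 = Z
  T(19) + F(5) = (19+5) mod 26 = 24 = Y
  O(14) + G(6) = (14+6) mod 26 = 20 = U
  C(2) + L(11) = (2+11) mod 26 = 13 = N
  O(14) + F(5) = (14+5) mod 26 = 19 = T
  L(11) + G(6) = (11+6) mod 26 = 17 = R
Ciphertext: UXZYUNTR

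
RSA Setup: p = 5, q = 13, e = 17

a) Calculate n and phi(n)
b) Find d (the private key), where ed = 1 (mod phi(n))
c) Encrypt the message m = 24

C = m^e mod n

Step 1: n = 5 * 13 = 65.
Step 2: phi(n) = (5-1)(13-1) = 4 * 12 = 48.
Step 3: Find d = 17^(-1) mod 48 = 17.
  Verify: 17 * 17 = 289 = 1 (mod 48).
Step 4: C = 24^17 mod 65 = 59.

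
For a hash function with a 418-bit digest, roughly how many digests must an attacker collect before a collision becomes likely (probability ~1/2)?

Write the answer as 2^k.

Step 1: The birthday paradox gives collision probability ~50% after sqrt(2^n) = 2^(n/2) hashes.
Step 2: For 418-bit output: 2^(418/2) = 2^209.
Step 3: Approximately 2^209 hash computations needed.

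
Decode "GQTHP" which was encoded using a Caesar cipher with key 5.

Step 1: Reverse the shift by subtracting 5 from each letter position.
  G (position 6) -> position (6-5) mod 26 = 1 -> B
  Q (position 16) -> position (16-5) mod 26 = 11 -> L
  T (position 19) -> position (19-5) mod 26 = 14 -> O
  H (position 7) -> position (7-5) mod 26 = 2 -> C
  P (position 15) -> position (15-5) mod 26 = 10 -> K
Decrypted message: BLOCK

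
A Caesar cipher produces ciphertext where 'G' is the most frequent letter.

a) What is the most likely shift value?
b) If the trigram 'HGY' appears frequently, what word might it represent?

Step 1: In English, 'E' is the most frequent letter (12.7%).
Step 2: The most frequent ciphertext letter is 'G' (position 6).
Step 3: Shift = (6 - 4) mod 26 = 2.
Step 4: Decrypt 'HGY' by shifting back 2:
  H -> F
  G -> E
  Y -> W
Step 5: 'HGY' decrypts to 'FEW'.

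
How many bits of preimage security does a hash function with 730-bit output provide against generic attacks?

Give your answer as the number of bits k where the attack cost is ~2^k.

Step 1: The hash has a 730-bit output.
Step 2: Preimage resistance means: given a digest h(x), it should be infeasible to find any input that hashes to it.
With a 730-bit output there are 2^730 possible digests, so a generic brute-force preimage search costs about 2^730 evaluations.
Step 3: Security level = 730 bits.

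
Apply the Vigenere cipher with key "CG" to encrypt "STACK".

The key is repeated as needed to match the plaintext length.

Step 1: Repeat key to match plaintext length:
  Plaintext: STACK
  Key:       CGCGC
Step 2: Encrypt each letter:
  S(18) + C(2) = (18+2) mod 26 = 20 = U
  T(19) + G(6) = (19+6) mod 26 = 25 = Z
  A(0) + C(2) = (0+2) mod 26 = 2 = C
  C(2) + G(6) = (2+6) mod 26 = 8 = I
  K(10) + C(2) = (10+2) mod 26 = 12 = M
Ciphertext: UZCIM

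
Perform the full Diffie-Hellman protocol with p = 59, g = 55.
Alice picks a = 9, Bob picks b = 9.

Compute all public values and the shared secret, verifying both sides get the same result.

Step 1: A = g^a mod p = 55^9 mod 59 = 52.
Step 2: B = g^b mod p = 55^9 mod 59 = 52.
Step 3: Alice computes s = B^a mod p = 52^9 mod 59 = 33.
Step 4: Bob computes s = A^b mod p = 52^9 mod 59 = 33.
Both sides agree: shared secret = 33.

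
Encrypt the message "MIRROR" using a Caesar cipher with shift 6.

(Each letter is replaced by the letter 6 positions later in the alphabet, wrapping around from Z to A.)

Step 1: For each letter, shift forward by 6 positions (mod 26).
  M (position 12) -> position (12+6) mod 26 = 18 -> S
  I (position 8) -> position (8+6) mod 26 = 14 -> O
  R (position 17) -> position (17+6) mod 26 = 23 -> X
  R (position 17) -> position (17+6) mod 26 = 23 -> X
  O (position 14) -> position (14+6) mod 26 = 20 -> U
  R (position 17) -> position (17+6) mod 26 = 23 -> X
Result: SOXXUX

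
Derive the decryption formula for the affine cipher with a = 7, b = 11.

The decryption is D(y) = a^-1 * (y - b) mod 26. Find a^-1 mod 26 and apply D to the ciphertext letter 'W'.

Step 1: Find a^-1, the modular inverse of 7 mod 26.
Step 2: We need 7 * a^-1 = 1 (mod 26).
Step 3: 7 * 15 = 105 = 4 * 26 + 1, so a^-1 = 15.
Step 4: D(y) = 15(y - 11) mod 26.
Step 5: Apply to 'W' (y = 22): D(22) = 15 * (22 - 11) mod 26 = 15 * 11 mod 26 = 9 -> 'J'.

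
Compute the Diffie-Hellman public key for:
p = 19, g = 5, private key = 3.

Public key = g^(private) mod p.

Step 1: A = g^a mod p = 5^3 mod 19.
  5^1 mod 19 = 5
  5^2 mod 19 = (5 * 5) mod 19 = 6
  5^3 mod 19 = (6 * 5) mod 19 = 11
Result: A = 11.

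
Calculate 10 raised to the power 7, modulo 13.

Step 1: Compute 10^7 mod 13 step by step, reducing modulo 13 at each step.
  10^1 mod 13 = 10
  10^2 mod 13 = (10 * 10) mod 13 = 9
  10^3 mod 13 = (9 * 10) mod 13 = 12
  10^4 mod 13 = (12 * 10) mod 13 = 3
  10^5 mod 13 = (3 * 10) mod 13 = 4
  10^6 mod 13 = (4 * 10) mod 13 = 1
  10^7 mod 13 = (1 * 10) mod 13 = 10
Step 2: Result = 10.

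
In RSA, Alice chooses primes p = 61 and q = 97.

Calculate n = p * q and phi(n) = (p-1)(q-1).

Step 1: n = p * q = 61 * 97 = 5917.
Step 2: phi(n) = (p-1)(q-1) = 60 * 96 = 5760.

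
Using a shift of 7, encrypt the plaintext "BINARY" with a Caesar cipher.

Step 1: For each letter, shift forward by 7 positions (mod 26).
  B (position 1) -> position (1+7) mod 26 = 8 -> I
  I (position 8) -> position (8+7) mod 26 = 15 -> P
  N (position 13) -> position (13+7) mod 26 = 20 -> U
  A (position 0) -> position (0+7) mod 26 = 7 -> H
  R (position 17) -> position (17+7) mod 26 = 24 -> Y
  Y (position 24) -> position (24+7) mod 26 = 5 -> F
Result: IPUHYF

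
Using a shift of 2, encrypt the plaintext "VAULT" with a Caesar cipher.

Step 1: For each letter, shift forward by 2 positions (mod 26).
  V (position 21) -> position (21+2) mod 26 = 23 -> X
  A (position 0) -> position (0+2) mod 26 = 2 -> C
  U (position 20) -> position (20+2) mod 26 = 22 -> W
  L (position 11) -> position (11+2) mod 26 = 13 -> N
  T (position 19) -> position (19+2) mod 26 = 21 -> V
Result: XCWNV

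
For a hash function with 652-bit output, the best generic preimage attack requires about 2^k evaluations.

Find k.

Step 1: The hash has a 652-bit output.
Step 2: Preimage resistance means: given a digest h(x), it should be infeasible to find any input that hashes to it.
With a 652-bit output there are 2^652 possible digests, so a generic brute-force preimage search costs about 2^652 evaluations.
Step 3: Security level = 652 bits.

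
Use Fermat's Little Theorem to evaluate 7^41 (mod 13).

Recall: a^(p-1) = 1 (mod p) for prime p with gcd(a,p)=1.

Step 1: Since 13 is prime, by Fermat's Little Theorem: 7^12 = 1 (mod 13).
Step 2: Reduce exponent: 41 mod 12 = 5.
Step 3: So 7^41 = 7^5 (mod 13).
Step 4: 7^5 mod 13 = 11.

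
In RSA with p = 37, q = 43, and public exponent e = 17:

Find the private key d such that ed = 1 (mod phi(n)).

Step 1: n = 37 * 43 = 1591.
Step 2: phi(n) = 36 * 42 = 1512.
Step 3: Find d such that 17 * d = 1 (mod 1512).
Step 4: d = 17^(-1) mod 1512 = 89.
Verification: 17 * 89 = 1513 = 1 * 1512 + 1.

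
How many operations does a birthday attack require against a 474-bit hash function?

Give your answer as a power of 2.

Step 1: The birthday paradox gives collision probability ~50% after sqrt(2^n) = 2^(n/2) hashes.
Step 2: For 474-bit output: 2^(474/2) = 2^237.
Step 3: Approximately 2^237 hash computations needed.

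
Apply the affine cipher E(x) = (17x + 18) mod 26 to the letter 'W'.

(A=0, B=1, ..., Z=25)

Step 1: Convert 'W' to number: x = 22.
Step 2: E(22) = (17 * 22 + 18) mod 26 = 392 mod 26 = 2.
Step 3: Convert 2 back to letter: C.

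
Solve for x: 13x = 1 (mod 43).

Step 1: We need x such that 13 * x = 1 (mod 43).
Step 2: Using the extended Euclidean algorithm or trial:
  13 * 10 = 130 = 3 * 43 + 1.
Step 3: Since 130 mod 43 = 1, the inverse is x = 10.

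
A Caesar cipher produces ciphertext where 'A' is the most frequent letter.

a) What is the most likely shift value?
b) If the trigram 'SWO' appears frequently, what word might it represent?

Step 1: In English, 'E' is the most frequent letter (12.7%).
Step 2: The most frequent ciphertext letter is 'A' (position 0).
Step 3: Shift = (0 - 4) mod 26 = 22.
Step 4: Decrypt 'SWO' by shifting back 22:
  S -> W
  W -> A
  O -> S
Step 5: 'SWO' decrypts to 'WAS'.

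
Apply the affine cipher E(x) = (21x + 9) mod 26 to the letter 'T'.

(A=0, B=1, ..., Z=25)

Step 1: Convert 'T' to number: x = 19.
Step 2: E(19) = (21 * 19 + 9) mod 26 = 408 mod 26 = 18.
Step 3: Convert 18 back to letter: S.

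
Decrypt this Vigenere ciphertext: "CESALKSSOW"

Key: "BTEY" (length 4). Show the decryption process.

Step 1: Key 'BTEY' has length 4. Extended key: BTEYBTEYBT
Step 2: Decrypt each position:
  C(2) - B(1) = 1 = B
  E(4) - T(19) = 11 = L
  S(18) - E(4) = 14 = O
  A(0) - Y(24) = 2 = C
  L(11) - B(1) = 10 = K
  K(10) - T(19) = 17 = R
  S(18) - E(4) = 14 = O
  S(18) - Y(24) = 20 = U
  O(14) - B(1) = 13 = N
  W(22) - T(19) = 3 = D
Plaintext: BLOCKROUND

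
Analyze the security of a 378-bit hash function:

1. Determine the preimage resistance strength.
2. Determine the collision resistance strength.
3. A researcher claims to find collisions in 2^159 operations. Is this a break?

Step 1: Preimage resistance requires brute-force of 2^378 operations.
Step 2: Collision resistance (birthday bound) = 2^(378/2) = 2^189.
Step 3: The claimed attack costs 2^159 operations.
Step 4: Since 2^159 < 2^189, the claimed attack beats the generic birthday bound, so collision resistance is broken.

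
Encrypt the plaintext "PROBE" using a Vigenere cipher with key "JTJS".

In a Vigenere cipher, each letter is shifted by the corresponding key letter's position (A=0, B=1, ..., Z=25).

Step 1: Repeat key to match plaintext length:
  Plaintext: PROBE
  Key:       JTJSJ
Step 2: Encrypt each letter:
  P(15) + J(9) = (15+9) mod 26 = 24 = Y
  R(17) + T(19) = (17+19) mod 26 = 10 = K
  O(14) + J(9) = (14+9) mod 26 = 23 = X
  B(1) + S(18) = (1+18) mod 26 = 19 = T
  E(4) + J(9) = (4+9) mod 26 = 13 = N
Ciphertext: YKXTN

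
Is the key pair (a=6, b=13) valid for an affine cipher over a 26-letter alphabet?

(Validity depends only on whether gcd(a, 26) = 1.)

Step 1: Compute gcd(6, 26).
Step 2: gcd(6, 26) = 2.
Since gcd = 2 != 1, 6 shares a common factor with 26, so it cannot be used.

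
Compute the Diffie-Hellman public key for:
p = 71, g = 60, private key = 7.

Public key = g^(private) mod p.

Step 1: A = g^a mod p = 60^7 mod 71.
  60^1 mod 71 = 60
  60^2 mod 71 = (60 * 60) mod 71 = 50
  60^3 mod 71 = (50 * 60) mod 71 = 18
  60^4 mod 71 = (18 * 60) mod 71 = 15
  60^5 mod 71 = (15 * 60) mod 71 = 48
  60^6 mod 71 = (48 * 60) mod 71 = 40
  60^7 mod 71 = (40 * 60) mod 71 = 57
Result: A = 57.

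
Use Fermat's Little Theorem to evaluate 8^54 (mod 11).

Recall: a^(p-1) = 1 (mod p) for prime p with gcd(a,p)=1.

Step 1: Since 11 is prime, by Fermat's Little Theorem: 8^10 = 1 (mod 11).
Step 2: Reduce exponent: 54 mod 10 = 4.
Step 3: So 8^54 = 8^4 (mod 11).
Step 4: 8^4 mod 11 = 4.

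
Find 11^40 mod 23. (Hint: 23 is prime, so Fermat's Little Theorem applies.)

Step 1: Since 23 is prime, by Fermat's Little Theorem: 11^22 = 1 (mod 23).
Step 2: Reduce exponent: 40 mod 22 = 18.
Step 3: So 11^40 = 11^18 (mod 23).
Step 4: 11^18 mod 23 = 16.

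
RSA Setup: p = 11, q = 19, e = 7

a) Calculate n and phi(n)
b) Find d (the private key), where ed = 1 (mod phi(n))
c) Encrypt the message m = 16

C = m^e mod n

Step 1: n = 11 * 19 = 209.
Step 2: phi(n) = (11-1)(19-1) = 10 * 18 = 180.
Step 3: Find d = 7^(-1) mod 180 = 103.
  Verify: 7 * 103 = 721 = 1 (mod 180).
Step 4: C = 16^7 mod 209 = 36.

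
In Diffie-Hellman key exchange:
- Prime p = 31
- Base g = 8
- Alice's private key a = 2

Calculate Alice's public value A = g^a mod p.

Step 1: A = g^a mod p = 8^2 mod 31.
  8^1 mod 31 = 8
  8^2 mod 31 = (8 * 8) mod 31 = 2
Result: A = 2.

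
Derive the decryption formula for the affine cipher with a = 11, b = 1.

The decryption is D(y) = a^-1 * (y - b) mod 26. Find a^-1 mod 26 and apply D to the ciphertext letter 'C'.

Step 1: Find a^-1, the modular inverse of 11 mod 26.
Step 2: We need 11 * a^-1 = 1 (mod 26).
Step 3: 11 * 19 = 209 = 8 * 26 + 1, so a^-1 = 19.
Step 4: D(y) = 19(y - 1) mod 26.
Step 5: Apply to 'C' (y = 2): D(2) = 19 * (2 - 1) mod 26 = 19 * 1 mod 26 = 19 -> 'T'.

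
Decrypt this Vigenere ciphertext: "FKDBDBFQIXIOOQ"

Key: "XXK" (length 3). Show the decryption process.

Step 1: Key 'XXK' has length 3. Extended key: XXKXXKXXKXXKXX
Step 2: Decrypt each position:
  F(5) - X(23) = 8 = I
  K(10) - X(23) = 13 = N
  D(3) - K(10) = 19 = T
  B(1) - X(23) = 4 = E
  D(3) - X(23) = 6 = G
  B(1) - K(10) = 17 = R
  F(5) - X(23) = 8 = I
  Q(16) - X(23) = 19 = T
  I(8) - K(10) = 24 = Y
  X(23) - X(23) = 0 = A
  I(8) - X(23) = 11 = L
  O(14) - K(10) = 4 = E
  O(14) - X(23) = 17 = R
  Q(16) - X(23) = 19 = T
Plaintext: INTEGRITYALERT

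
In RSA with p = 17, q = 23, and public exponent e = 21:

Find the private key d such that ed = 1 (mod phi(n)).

Step 1: n = 17 * 23 = 391.
Step 2: phi(n) = 16 * 22 = 352.
Step 3: Find d such that 21 * d = 1 (mod 352).
Step 4: d = 21^(-1) mod 352 = 285.
Verification: 21 * 285 = 5985 = 17 * 352 + 1.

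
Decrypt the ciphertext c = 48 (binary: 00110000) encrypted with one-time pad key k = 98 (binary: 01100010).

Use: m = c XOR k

Step 1: XOR ciphertext with key:
  Ciphertext: 00110000
  Key:        01100010
  XOR:        01010010
Step 2: Plaintext = 01010010 = 82 in decimal.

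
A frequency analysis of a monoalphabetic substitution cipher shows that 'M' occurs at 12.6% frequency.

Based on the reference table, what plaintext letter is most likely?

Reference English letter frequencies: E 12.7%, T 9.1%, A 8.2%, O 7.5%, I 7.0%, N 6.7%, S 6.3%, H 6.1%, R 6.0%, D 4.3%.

Step 1: The observed frequency is 12.6%.
Step 2: Compare with English frequencies:
  E: 12.7% (difference: 0.1%) <-- closest
  T: 9.1% (difference: 3.5%)
  A: 8.2% (difference: 4.4%)
  O: 7.5% (difference: 5.1%)
  I: 7.0% (difference: 5.6%)
  N: 6.7% (difference: 5.9%)
  S: 6.3% (difference: 6.3%)
  H: 6.1% (difference: 6.5%)
  R: 6.0% (difference: 6.6%)
  D: 4.3% (difference: 8.3%)
Step 3: 'M' most likely represents 'E' (frequency 12.7%).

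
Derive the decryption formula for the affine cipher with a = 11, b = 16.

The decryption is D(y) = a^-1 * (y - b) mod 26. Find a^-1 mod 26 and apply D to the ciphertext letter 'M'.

Step 1: Find a^-1, the modular inverse of 11 mod 26.
Step 2: We need 11 * a^-1 = 1 (mod 26).
Step 3: 11 * 19 = 209 = 8 * 26 + 1, so a^-1 = 19.
Step 4: D(y) = 19(y - 16) mod 26.
Step 5: Apply to 'M' (y = 12): D(12) = 19 * (12 - 16) mod 26 = 19 * -4 mod 26 = 2 -> 'C'.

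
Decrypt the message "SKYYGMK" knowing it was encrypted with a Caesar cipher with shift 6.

Step 1: Reverse the shift by subtracting 6 from each letter position.
  S (position 18) -> position (18-6) mod 26 = 12 -> M
  K (position 10) -> position (10-6) mod 26 = 4 -> E
  Y (position 24) -> position (24-6) mod 26 = 18 -> S
  Y (position 24) -> position (24-6) mod 26 = 18 -> S
  G (position 6) -> position (6-6) mod 26 = 0 -> A
  M (position 12) -> position (12-6) mod 26 = 6 -> G
  K (position 10) -> position (10-6) mod 26 = 4 -> E
Decrypted message: MESSAGE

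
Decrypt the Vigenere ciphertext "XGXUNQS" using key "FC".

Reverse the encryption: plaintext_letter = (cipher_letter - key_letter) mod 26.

Step 1: Extend key: FCFCFCF
Step 2: Decrypt each letter (c - k) mod 26:
  X(23) - F(5) = (23-5) mod 26 = 18 = S
  G(6) - C(2) = (6-2) mod 26 = 4 = E
  X(23) - F(5) = (23-5) mod 26 = 18 = S
  U(20) - C(2) = (20-2) mod 26 = 18 = S
  N(13) - F(5) = (13-5) mod 26 = 8 = I
  Q(16) - C(2) = (16-2) mod 26 = 14 = O
  S(18) - F(5) = (18-5) mod 26 = 13 = N
Plaintext: SESSION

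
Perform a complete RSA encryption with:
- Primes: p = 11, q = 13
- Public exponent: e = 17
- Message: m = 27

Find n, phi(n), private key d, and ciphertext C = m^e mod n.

Step 1: n = 11 * 13 = 143.
Step 2: phi(n) = (11-1)(13-1) = 10 * 12 = 120.
Step 3: Find d = 17^(-1) mod 120 = 113.
  Verify: 17 * 113 = 1921 = 1 (mod 120).
Step 4: C = 27^17 mod 143 = 14.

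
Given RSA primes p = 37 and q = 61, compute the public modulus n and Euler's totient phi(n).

Step 1: n = p * q = 37 * 61 = 2257.
Step 2: phi(n) = (p-1)(q-1) = 36 * 60 = 2160.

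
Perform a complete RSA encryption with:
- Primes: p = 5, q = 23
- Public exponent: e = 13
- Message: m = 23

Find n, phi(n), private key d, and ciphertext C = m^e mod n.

Step 1: n = 5 * 23 = 115.
Step 2: phi(n) = (5-1)(23-1) = 4 * 22 = 88.
Step 3: Find d = 13^(-1) mod 88 = 61.
  Verify: 13 * 61 = 793 = 1 (mod 88).
Step 4: C = 23^13 mod 115 = 23.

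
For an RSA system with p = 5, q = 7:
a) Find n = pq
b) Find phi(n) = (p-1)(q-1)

Step 1: n = p * q = 5 * 7 = 35.
Step 2: phi(n) = (p-1)(q-1) = 4 * 6 = 24.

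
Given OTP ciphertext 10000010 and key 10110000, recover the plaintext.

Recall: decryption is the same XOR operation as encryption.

Step 1: XOR ciphertext with key:
  Ciphertext: 10000010
  Key:        10110000
  XOR:        00110010
Step 2: Plaintext = 00110010 = 50 in decimal.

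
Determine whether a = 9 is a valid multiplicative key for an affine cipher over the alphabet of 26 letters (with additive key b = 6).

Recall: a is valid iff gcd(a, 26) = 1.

Step 1: Compute gcd(9, 26).
Step 2: gcd(9, 26) = 1.
Since gcd = 1, 9 is coprime with 26, so it is a valid key.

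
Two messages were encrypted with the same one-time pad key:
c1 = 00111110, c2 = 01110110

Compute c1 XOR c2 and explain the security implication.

Step 1: c1 XOR c2 = (m1 XOR k) XOR (m2 XOR k).
Step 2: By XOR associativity/commutativity: = m1 XOR m2 XOR k XOR k = m1 XOR m2.
Step 3: 00111110 XOR 01110110 = 01001000 = 72.
Step 4: The key cancels out! An attacker learns m1 XOR m2 = 72, revealing the relationship between plaintexts.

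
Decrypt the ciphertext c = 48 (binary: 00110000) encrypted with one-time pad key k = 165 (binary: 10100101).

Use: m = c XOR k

Step 1: XOR ciphertext with key:
  Ciphertext: 00110000
  Key:        10100101
  XOR:        10010101
Step 2: Plaintext = 10010101 = 149 in decimal.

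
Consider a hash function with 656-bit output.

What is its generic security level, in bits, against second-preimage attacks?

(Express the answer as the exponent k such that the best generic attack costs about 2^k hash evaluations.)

Step 1: The hash has a 656-bit output.
Step 2: Second-preimage resistance means: given a specific input x, it should be infeasible to find a different y with h(y) = h(x).
With a 656-bit output, a generic search for a second preimage costs about 2^656 evaluations (each trial matches the fixed target with probability 2^-656).
Step 3: Security level = 656 bits.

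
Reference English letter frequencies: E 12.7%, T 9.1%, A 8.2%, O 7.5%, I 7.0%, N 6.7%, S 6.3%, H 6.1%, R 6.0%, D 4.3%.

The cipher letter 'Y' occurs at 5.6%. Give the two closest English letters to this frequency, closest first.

Step 1: Observed frequency of 'Y' is 5.6%.
Step 2: Compute distances to each reference frequency and sort:
  R (6.0%): difference = 0.4% <-- BEST
  H (6.1%): difference = 0.5% <-- RUNNER-UP
  S (6.3%): difference = 0.7%
  N (6.7%): difference = 1.1%
  D (4.3%): difference = 1.3%
Step 3: Most likely is 'R' (6.0%, diff 0.4%); second most likely is 'H' (6.1%, diff 0.5%).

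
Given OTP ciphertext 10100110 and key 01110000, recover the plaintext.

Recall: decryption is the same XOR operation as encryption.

Step 1: XOR ciphertext with key:
  Ciphertext: 10100110
  Key:        01110000
  XOR:        11010110
Step 2: Plaintext = 11010110 = 214 in decimal.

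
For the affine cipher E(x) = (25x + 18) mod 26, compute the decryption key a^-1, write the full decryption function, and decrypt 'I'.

Step 1: Find a^-1, the modular inverse of 25 mod 26.
Step 2: We need 25 * a^-1 = 1 (mod 26).
Step 3: 25 * 25 = 625 = 24 * 26 + 1, so a^-1 = 25.
Step 4: D(y) = 25(y - 18) mod 26.
Step 5: Apply to 'I' (y = 8): D(8) = 25 * (8 - 18) mod 26 = 25 * -10 mod 26 = 10 -> 'K'.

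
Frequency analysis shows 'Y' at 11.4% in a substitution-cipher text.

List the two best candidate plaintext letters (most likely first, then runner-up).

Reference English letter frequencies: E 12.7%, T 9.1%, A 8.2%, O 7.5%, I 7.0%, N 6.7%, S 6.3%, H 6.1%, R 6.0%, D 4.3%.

Step 1: Observed frequency of 'Y' is 11.4%.
Step 2: Compute distances to each reference frequency and sort:
  E (12.7%): difference = 1.3% <-- BEST
  T (9.1%): difference = 2.3% <-- RUNNER-UP
  A (8.2%): difference = 3.2%
  O (7.5%): difference = 3.9%
  I (7.0%): difference = 4.4%
Step 3: Most likely is 'E' (12.7%, diff 1.3%); second most likely is 'T' (9.1%, diff 2.3%).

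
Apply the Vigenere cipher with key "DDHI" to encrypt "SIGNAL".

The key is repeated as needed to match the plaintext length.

Step 1: Repeat key to match plaintext length:
  Plaintext: SIGNAL
  Key:       DDHIDD
Step 2: Encrypt each letter:
  S(18) + D(3) = (18+3) mod 26 = 21 = V
  I(8) + D(3) = (8+3) mod 26 = 11 = L
  G(6) + H(7) = (6+7) mod 26 = 13 = N
  N(13) + I(8) = (13+8) mod 26 = 21 = V
  A(0) + D(3) = (0+3) mod 26 = 3 = D
  L(11) + D(3) = (11+3) mod 26 = 14 = O
Ciphertext: VLNVDO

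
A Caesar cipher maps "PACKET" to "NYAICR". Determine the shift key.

Step 1: Compare first letters: P (position 15) -> N (position 13).
Step 2: Shift = (13 - 15) mod 26 = 24.
The shift value is 24.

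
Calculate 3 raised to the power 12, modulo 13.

Step 1: Compute 3^12 mod 13 step by step, reducing modulo 13 at each step.
  3^1 mod 13 = 3
  3^2 mod 13 = (3 * 3) mod 13 = 9
  3^3 mod 13 = (9 * 3) mod 13 = 1
  3^4 mod 13 = (1 * 3) mod 13 = 3
  3^5 mod 13 = (3 * 3) mod 13 = 9
  3^6 mod 13 = (9 * 3) mod 13 = 1
  3^7 mod 13 = (1 * 3) mod 13 = 3
  3^8 mod 13 = (3 * 3) mod 13 = 9
  3^9 mod 13 = (9 * 3) mod 13 = 1
  3^10 mod 13 = (1 * 3) mod 13 = 3
  3^11 mod 13 = (3 * 3) mod 13 = 9
  3^12 mod 13 = (9 * 3) mod 13 = 1
Step 2: Result = 1.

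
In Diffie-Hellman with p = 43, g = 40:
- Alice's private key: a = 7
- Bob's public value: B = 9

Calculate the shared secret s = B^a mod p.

Step 1: s = B^a mod p = 9^7 mod 43.
  9^1 mod 43 = 9
  9^2 mod 43 = (9 * 9) mod 43 = 38
  9^3 mod 43 = (38 * 9) mod 43 = 41
  9^4 mod 43 = (41 * 9) mod 43 = 25
  9^5 mod 43 = (25 * 9) mod 43 = 10
  9^6 mod 43 = (10 * 9) mod 43 = 4
  9^7 mod 43 = (4 * 9) mod 43 = 36
Result: shared secret = 36.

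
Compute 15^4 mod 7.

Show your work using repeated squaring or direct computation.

Step 1: Compute 15^4 mod 7 step by step, reducing modulo 7 at each step.
  15^1 mod 7 = 1
  15^2 mod 7 = (1 * 15) mod 7 = 1
  15^3 mod 7 = (1 * 15) mod 7 = 1
  15^4 mod 7 = (1 * 15) mod 7 = 1
Step 2: Result = 1.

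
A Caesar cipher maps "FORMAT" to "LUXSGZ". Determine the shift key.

Step 1: Compare first letters: F (position 5) -> L (position 11).
Step 2: Shift = (11 - 5) mod 26 = 6.
The shift value is 6.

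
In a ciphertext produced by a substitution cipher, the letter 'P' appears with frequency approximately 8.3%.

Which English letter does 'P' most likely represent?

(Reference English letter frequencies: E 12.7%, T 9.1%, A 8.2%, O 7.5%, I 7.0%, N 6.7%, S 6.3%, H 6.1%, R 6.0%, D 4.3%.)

Step 1: The observed frequency is 8.3%.
Step 2: Compare with English frequencies:
  E: 12.7% (difference: 4.4%)
  T: 9.1% (difference: 0.8%)
  A: 8.2% (difference: 0.1%) <-- closest
  O: 7.5% (difference: 0.8%)
  I: 7.0% (difference: 1.3%)
  N: 6.7% (difference: 1.6%)
  S: 6.3% (difference: 2.0%)
  H: 6.1% (difference: 2.2%)
  R: 6.0% (difference: 2.3%)
  D: 4.3% (difference: 4.0%)
Step 3: 'P' most likely represents 'A' (frequency 8.2%).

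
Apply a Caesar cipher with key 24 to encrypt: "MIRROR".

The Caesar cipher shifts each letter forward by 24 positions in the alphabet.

Step 1: For each letter, shift forward by 24 positions (mod 26).
  M (position 12) -> position (12+24) mod 26 = 10 -> K
  I (position 8) -> position (8+24) mod 26 = 6 -> G
  R (position 17) -> position (17+24) mod 26 = 15 -> P
  R (position 17) -> position (17+24) mod 26 = 15 -> P
  O (position 14) -> position (14+24) mod 26 = 12 -> M
  R (position 17) -> position (17+24) mod 26 = 15 -> P
Result: KGPPMP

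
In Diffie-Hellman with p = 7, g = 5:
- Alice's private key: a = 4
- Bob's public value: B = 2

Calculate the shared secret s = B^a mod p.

Step 1: s = B^a mod p = 2^4 mod 7.
  2^1 mod 7 = 2
  2^2 mod 7 = (2 * 2) mod 7 = 4
  2^3 mod 7 = (4 * 2) mod 7 = 1
  2^4 mod 7 = (1 * 2) mod 7 = 2
Result: shared secret = 2.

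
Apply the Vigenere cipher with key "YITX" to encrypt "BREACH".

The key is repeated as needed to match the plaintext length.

Step 1: Repeat key to match plaintext length:
  Plaintext: BREACH
  Key:       YITXYI
Step 2: Encrypt each letter:
  B(1) + Y(24) = (1+24) mod 26 = 25 = Z
  R(17) + I(8) = (17+8) mod 26 = 25 = Z
  E(4) + T(19) = (4+19) mod 26 = 23 = X
  A(0) + X(23) = (0+23) mod 26 = 23 = X
  C(2) + Y(24) = (2+24) mod 26 = 0 = A
  H(7) + I(8) = (7+8) mod 26 = 15 = P
Ciphertext: ZZXXAP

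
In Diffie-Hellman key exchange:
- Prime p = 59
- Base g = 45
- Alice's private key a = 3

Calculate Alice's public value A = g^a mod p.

Step 1: A = g^a mod p = 45^3 mod 59.
  45^1 mod 59 = 45
  45^2 mod 59 = (45 * 45) mod 59 = 19
  45^3 mod 59 = (19 * 45) mod 59 = 29
Result: A = 29.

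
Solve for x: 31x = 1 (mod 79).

Step 1: We need x such that 31 * x = 1 (mod 79).
Step 2: Using the extended Euclidean algorithm or trial:
  31 * 51 = 1581 = 20 * 79 + 1.
Step 3: Since 1581 mod 79 = 1, the inverse is x = 51.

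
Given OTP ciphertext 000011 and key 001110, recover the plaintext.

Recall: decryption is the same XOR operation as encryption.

Step 1: XOR ciphertext with key:
  Ciphertext: 000011
  Key:        001110
  XOR:        001101
Step 2: Plaintext = 001101 = 13 in decimal.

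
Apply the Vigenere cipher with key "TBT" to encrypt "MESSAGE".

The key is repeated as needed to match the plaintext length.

Step 1: Repeat key to match plaintext length:
  Plaintext: MESSAGE
  Key:       TBTTBTT
Step 2: Encrypt each letter:
  M(12) + T(19) = (12+19) mod 26 = 5 = F
  E(4) + B(1) = (4+1) mod 26 = 5 = F
  S(18) + T(19) = (18+19) mod 26 = 11 = L
  S(18) + T(19) = (18+19) mod 26 = 11 = L
  A(0) + B(1) = (0+1) mod 26 = 1 = B
  G(6) + T(19) = (6+19) mod 26 = 25 = Z
  E(4) + T(19) = (4+19) mod 26 = 23 = X
Ciphertext: FFLLBZX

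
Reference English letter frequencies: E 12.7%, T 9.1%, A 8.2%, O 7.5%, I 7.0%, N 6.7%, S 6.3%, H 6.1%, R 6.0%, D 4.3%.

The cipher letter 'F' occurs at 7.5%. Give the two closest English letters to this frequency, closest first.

Step 1: Observed frequency of 'F' is 7.5%.
Step 2: Compute distances to each reference frequency and sort:
  O (7.5%): difference = 0.0% <-- BEST
  I (7.0%): difference = 0.5% <-- RUNNER-UP
  A (8.2%): difference = 0.7%
  N (6.7%): difference = 0.8%
  S (6.3%): difference = 1.2%
Step 3: Most likely is 'O' (7.5%, diff 0.0%); second most likely is 'I' (7.0%, diff 0.5%).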